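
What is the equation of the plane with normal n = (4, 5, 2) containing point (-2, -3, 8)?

The plane through P with normal n = (a, b, c) satisfies n·(r - P) = 0,
i.e. ax + by + cz = a·x₀ + b·y₀ + c·z₀.
d = 4·(-2) + 5·(-3) + 2·8
  = -8 - 15 + 16
  = -7
Equation: 4x + 5y + 2z = -7

4x + 5y + 2z = -7


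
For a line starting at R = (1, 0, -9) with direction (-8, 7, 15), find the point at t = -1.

P(t) = R + t·d
  = (1 + (-8)·(-1), 0 + 7·(-1), -9 + 15·(-1))
  = (1 + 8, 0 - 7, -9 - 15)
  = (9, -7, -24)

(9, -7, -24)


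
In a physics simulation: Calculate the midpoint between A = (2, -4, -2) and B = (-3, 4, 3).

M = ((x₁+x₂)/2, (y₁+y₂)/2, (z₁+z₂)/2)
  = ((2 - 3)/2, (-4 + 4)/2, (-2 + 3)/2)
  = (-1/2, 0/2, 1/2)
  = (-0.5, 0, 0.5)

(-0.5, 0, 0.5)


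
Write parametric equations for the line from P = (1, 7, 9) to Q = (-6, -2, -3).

Direction vector d = Q - P = (-6 - 1, -2 - 7, -3 - 9) = (-7, -9, -12)
Parametric form r = P + t·d:
x = 1 - 7t, y = 7 - 9t, z = 9 - 12t

x = 1 - 7t, y = 7 - 9t, z = 9 - 12t


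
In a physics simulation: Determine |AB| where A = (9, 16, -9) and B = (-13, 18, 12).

d = √[(x₂-x₁)² + (y₂-y₁)² + (z₂-z₁)²]
  = √[(-22)² + 2² + 21²]
  = √[484 + 4 + 441]
  = √929
  ≈ 30.48

30.48


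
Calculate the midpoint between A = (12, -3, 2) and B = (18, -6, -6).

M = ((x₁+x₂)/2, (y₁+y₂)/2, (z₁+z₂)/2)
  = ((12 + 18)/2, (-3 - 6)/2, (2 - 6)/2)
  = (30/2, -9/2, -4/2)
  = (15, -4.5, -2)

(15, -4.5, -2)


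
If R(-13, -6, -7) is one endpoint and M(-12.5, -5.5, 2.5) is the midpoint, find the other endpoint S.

S = 2M - R
  = (2·(-12.5) - (-13), 2·(-5.5) - (-6), 2·2.5 - (-7))
  = (-25 + 13, -11 + 6, 5 + 7)
  = (-12, -5, 12)

(-12, -5, 12)


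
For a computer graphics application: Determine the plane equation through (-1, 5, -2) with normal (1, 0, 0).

The plane through P with normal n = (a, b, c) satisfies n·(r - P) = 0,
i.e. ax + by + cz = a·x₀ + b·y₀ + c·z₀.
d = 1·(-1) + 0·5 + 0·(-2)
  = -1 + 0 + 0
  = -1
Equation: x = -1

x = -1


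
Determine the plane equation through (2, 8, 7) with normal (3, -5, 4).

The plane through P with normal n = (a, b, c) satisfies n·(r - P) = 0,
i.e. ax + by + cz = a·x₀ + b·y₀ + c·z₀.
d = 3·2 + (-5)·8 + 4·7
  = 6 - 40 + 28
  = -6
Equation: 3x - 5y + 4z = -6

3x - 5y + 4z = -6


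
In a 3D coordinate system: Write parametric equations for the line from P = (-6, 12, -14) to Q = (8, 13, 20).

Direction vector d = Q - P = (8 + 6, 13 - 12, 20 + 14) = (14, 1, 34)
Parametric form r = P + t·d:
x = -6 + 14t, y = 12 + t, z = -14 + 34t

x = -6 + 14t, y = 12 + t, z = -14 + 34t


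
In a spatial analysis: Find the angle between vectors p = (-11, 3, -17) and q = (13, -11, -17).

p·q = (-11)·13 + 3·(-11) + (-17)·(-17) = -143 - 33 + 289 = 113
|p| = √((-11)² + 3² + (-17)²) = √419 ≈ 20.47
|q| = √(13² + (-11)² + (-17)²) = √579 ≈ 24.06
cos θ = (p·q)/(|p||q|) = 113/(20.47·24.06) ≈ 0.2294
θ = arccos(0.2294) ≈ 76.74°

76.74°


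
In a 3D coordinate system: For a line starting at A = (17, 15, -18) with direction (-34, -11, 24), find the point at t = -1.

P(t) = A + t·d
  = (17 + (-34)·(-1), 15 + (-11)·(-1), -18 + 24·(-1))
  = (17 + 34, 15 + 11, -18 - 24)
  = (51, 26, -42)

(51, 26, -42)


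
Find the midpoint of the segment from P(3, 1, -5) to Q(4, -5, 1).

M = ((x₁+x₂)/2, (y₁+y₂)/2, (z₁+z₂)/2)
  = ((3 + 4)/2, (1 - 5)/2, (-5 + 1)/2)
  = (7/2, -4/2, -4/2)
  = (3.5, -2, -2)

(3.5, -2, -2)


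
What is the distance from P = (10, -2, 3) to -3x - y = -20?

distance = |a·x₀ + b·y₀ + c·z₀ - d| / √(a² + b² + c²)
  = |(-3)·10 + (-1)·(-2) + 0·3 - (-20)| / √((-3)² + (-1)² + 0²)
  = |-30 + 2 + 0 + 20| / √(9 + 1 + 0)
  = |-8| / √10
  = 8 / 3.162
  ≈ 2.53

2.53


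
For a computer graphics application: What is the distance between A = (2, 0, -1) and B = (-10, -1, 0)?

d = √[(x₂-x₁)² + (y₂-y₁)² + (z₂-z₁)²]
  = √[(-12)² + (-1)² + 1²]
  = √[144 + 1 + 1]
  = √146
  ≈ 12.08

12.08


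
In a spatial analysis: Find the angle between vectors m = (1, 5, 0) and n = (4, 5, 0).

m·n = 1·4 + 5·5 + 0·0 = 4 + 25 + 0 = 29
|m| = √(1² + 5² + 0²) = √26 ≈ 5.099
|n| = √(4² + 5² + 0²) = √41 ≈ 6.403
cos θ = (m·n)/(|m||n|) = 29/(5.099·6.403) ≈ 0.8882
θ = arccos(0.8882) ≈ 27.35°

27.35°


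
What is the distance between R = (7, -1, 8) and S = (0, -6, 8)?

d = √[(x₂-x₁)² + (y₂-y₁)² + (z₂-z₁)²]
  = √[(-7)² + (-5)² + 0²]
  = √[49 + 25 + 0]
  = √74
  ≈ 8.602

8.602


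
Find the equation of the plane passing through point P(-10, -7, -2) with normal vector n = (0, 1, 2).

The plane through P with normal n = (a, b, c) satisfies n·(r - P) = 0,
i.e. ax + by + cz = a·x₀ + b·y₀ + c·z₀.
d = 0·(-10) + 1·(-7) + 2·(-2)
  = 0 - 7 - 4
  = -11
Equation: y + 2z = -11

y + 2z = -11


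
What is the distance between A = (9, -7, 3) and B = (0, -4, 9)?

d = √[(x₂-x₁)² + (y₂-y₁)² + (z₂-z₁)²]
  = √[(-9)² + 3² + 6²]
  = √[81 + 9 + 36]
  = √126
  ≈ 11.22

11.22


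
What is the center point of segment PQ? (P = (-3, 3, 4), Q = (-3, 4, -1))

M = ((x₁+x₂)/2, (y₁+y₂)/2, (z₁+z₂)/2)
  = ((-3 - 3)/2, (3 + 4)/2, (4 - 1)/2)
  = (-6/2, 7/2, 3/2)
  = (-3, 3.5, 1.5)

(-3, 3.5, 1.5)


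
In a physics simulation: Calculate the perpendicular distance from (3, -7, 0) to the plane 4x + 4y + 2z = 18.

distance = |a·x₀ + b·y₀ + c·z₀ - d| / √(a² + b² + c²)
  = |4·3 + 4·(-7) + 2·0 - 18| / √(4² + 4² + 2²)
  = |12 - 28 + 0 - 18| / √(16 + 16 + 4)
  = |-34| / √36
  = 34 / 6
  ≈ 5.667

5.667


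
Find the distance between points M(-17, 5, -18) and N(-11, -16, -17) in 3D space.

d = √[(x₂-x₁)² + (y₂-y₁)² + (z₂-z₁)²]
  = √[6² + (-21)² + 1²]
  = √[36 + 441 + 1]
  = √478
  ≈ 21.86

21.86


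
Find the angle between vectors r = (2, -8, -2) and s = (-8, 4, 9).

r·s = 2·(-8) + (-8)·4 + (-2)·9 = -16 - 32 - 18 = -66
|r| = √(2² + (-8)² + (-2)²) = √72 ≈ 8.485
|s| = √((-8)² + 4² + 9²) = √161 ≈ 12.69
cos θ = (r·s)/(|r||s|) = -66/(8.485·12.69) ≈ -0.613
θ = arccos(-0.613) ≈ 127.8°

127.8°


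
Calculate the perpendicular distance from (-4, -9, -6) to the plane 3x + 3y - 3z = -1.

distance = |a·x₀ + b·y₀ + c·z₀ - d| / √(a² + b² + c²)
  = |3·(-4) + 3·(-9) + (-3)·(-6) - (-1)| / √(3² + 3² + (-3)²)
  = |-12 - 27 + 18 + 1| / √(9 + 9 + 9)
  = |-20| / √27
  = 20 / 5.196
  ≈ 3.849

3.849


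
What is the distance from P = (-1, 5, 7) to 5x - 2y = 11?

distance = |a·x₀ + b·y₀ + c·z₀ - d| / √(a² + b² + c²)
  = |5·(-1) + (-2)·5 + 0·7 - 11| / √(5² + (-2)² + 0²)
  = |-5 - 10 + 0 - 11| / √(25 + 4 + 0)
  = |-26| / √29
  = 26 / 5.385
  ≈ 4.828

4.828


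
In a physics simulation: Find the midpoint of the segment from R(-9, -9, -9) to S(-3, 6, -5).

M = ((x₁+x₂)/2, (y₁+y₂)/2, (z₁+z₂)/2)
  = ((-9 - 3)/2, (-9 + 6)/2, (-9 - 5)/2)
  = (-12/2, -3/2, -14/2)
  = (-6, -1.5, -7)

(-6, -1.5, -7)


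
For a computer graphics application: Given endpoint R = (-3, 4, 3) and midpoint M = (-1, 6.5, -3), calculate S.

S = 2M - R
  = (2·(-1) - (-3), 2·6.5 - 4, 2·(-3) - 3)
  = (-2 + 3, 13 - 4, -6 - 3)
  = (1, 9, -9)

(1, 9, -9)


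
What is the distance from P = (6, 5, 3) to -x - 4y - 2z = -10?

distance = |a·x₀ + b·y₀ + c·z₀ - d| / √(a² + b² + c²)
  = |(-1)·6 + (-4)·5 + (-2)·3 - (-10)| / √((-1)² + (-4)² + (-2)²)
  = |-6 - 20 - 6 + 10| / √(1 + 16 + 4)
  = |-22| / √21
  = 22 / 4.583
  ≈ 4.801

4.801


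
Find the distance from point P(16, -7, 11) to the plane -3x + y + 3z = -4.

distance = |a·x₀ + b·y₀ + c·z₀ - d| / √(a² + b² + c²)
  = |(-3)·16 + 1·(-7) + 3·11 - (-4)| / √((-3)² + 1² + 3²)
  = |-48 - 7 + 33 + 4| / √(9 + 1 + 9)
  = |-18| / √19
  = 18 / 4.359
  ≈ 4.129

4.129


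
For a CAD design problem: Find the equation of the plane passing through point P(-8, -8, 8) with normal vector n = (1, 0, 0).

The plane through P with normal n = (a, b, c) satisfies n·(r - P) = 0,
i.e. ax + by + cz = a·x₀ + b·y₀ + c·z₀.
d = 1·(-8) + 0·(-8) + 0·8
  = -8 + 0 + 0
  = -8
Equation: x = -8

x = -8


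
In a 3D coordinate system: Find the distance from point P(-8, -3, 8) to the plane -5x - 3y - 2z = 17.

distance = |a·x₀ + b·y₀ + c·z₀ - d| / √(a² + b² + c²)
  = |(-5)·(-8) + (-3)·(-3) + (-2)·8 - 17| / √((-5)² + (-3)² + (-2)²)
  = |40 + 9 - 16 - 17| / √(25 + 9 + 4)
  = |16| / √38
  = 16 / 6.164
  ≈ 2.596

2.596


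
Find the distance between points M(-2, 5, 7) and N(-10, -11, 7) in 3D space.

d = √[(x₂-x₁)² + (y₂-y₁)² + (z₂-z₁)²]
  = √[(-8)² + (-16)² + 0²]
  = √[64 + 256 + 0]
  = √320
  ≈ 17.89

17.89


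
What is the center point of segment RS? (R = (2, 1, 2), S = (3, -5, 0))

M = ((x₁+x₂)/2, (y₁+y₂)/2, (z₁+z₂)/2)
  = ((2 + 3)/2, (1 - 5)/2, (2 + 0)/2)
  = (5/2, -4/2, 2/2)
  = (2.5, -2, 1)

(2.5, -2, 1)


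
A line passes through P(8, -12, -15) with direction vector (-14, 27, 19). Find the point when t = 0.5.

P(t) = P + t·d
  = (8 + (-14)·0.5, -12 + 27·0.5, -15 + 19·0.5)
  = (8 - 7, -12 + 13.5, -15 + 9.5)
  = (1, 1.5, -5.5)

(1, 1.5, -5.5)


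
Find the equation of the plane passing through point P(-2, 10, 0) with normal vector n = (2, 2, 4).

The plane through P with normal n = (a, b, c) satisfies n·(r - P) = 0,
i.e. ax + by + cz = a·x₀ + b·y₀ + c·z₀.
d = 2·(-2) + 2·10 + 4·0
  = -4 + 20 + 0
  = 16
Equation: 2x + 2y + 4z = 16

2x + 2y + 4z = 16


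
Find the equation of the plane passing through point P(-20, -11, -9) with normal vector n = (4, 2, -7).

The plane through P with normal n = (a, b, c) satisfies n·(r - P) = 0,
i.e. ax + by + cz = a·x₀ + b·y₀ + c·z₀.
d = 4·(-20) + 2·(-11) + (-7)·(-9)
  = -80 - 22 + 63
  = -39
Equation: 4x + 2y - 7z = -39

4x + 2y - 7z = -39


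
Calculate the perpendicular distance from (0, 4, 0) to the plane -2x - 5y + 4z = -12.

distance = |a·x₀ + b·y₀ + c·z₀ - d| / √(a² + b² + c²)
  = |(-2)·0 + (-5)·4 + 4·0 - (-12)| / √((-2)² + (-5)² + 4²)
  = |0 - 20 + 0 + 12| / √(4 + 25 + 16)
  = |-8| / √45
  = 8 / 6.708
  ≈ 1.193

1.193


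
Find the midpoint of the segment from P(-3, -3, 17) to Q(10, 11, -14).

M = ((x₁+x₂)/2, (y₁+y₂)/2, (z₁+z₂)/2)
  = ((-3 + 10)/2, (-3 + 11)/2, (17 - 14)/2)
  = (7/2, 8/2, 3/2)
  = (3.5, 4, 1.5)

(3.5, 4, 1.5)


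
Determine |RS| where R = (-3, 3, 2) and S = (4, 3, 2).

d = √[(x₂-x₁)² + (y₂-y₁)² + (z₂-z₁)²]
  = √[7² + 0² + 0²]
  = √[49 + 0 + 0]
  = √49
  ≈ 7

7


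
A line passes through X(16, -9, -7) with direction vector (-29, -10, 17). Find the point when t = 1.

P(t) = X + t·d
  = (16 + (-29)·1, -9 + (-10)·1, -7 + 17·1)
  = (16 - 29, -9 - 10, -7 + 17)
  = (-13, -19, 10)

(-13, -19, 10)


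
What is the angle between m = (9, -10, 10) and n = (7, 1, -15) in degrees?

m·n = 9·7 + (-10)·1 + 10·(-15) = 63 - 10 - 150 = -97
|m| = √(9² + (-10)² + 10²) = √281 ≈ 16.76
|n| = √(7² + 1² + (-15)²) = √275 ≈ 16.58
cos θ = (m·n)/(|m||n|) = -97/(16.76·16.58) ≈ -0.3489
θ = arccos(-0.3489) ≈ 110.4°

110.4°


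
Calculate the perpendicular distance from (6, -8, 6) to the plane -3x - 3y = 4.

distance = |a·x₀ + b·y₀ + c·z₀ - d| / √(a² + b² + c²)
  = |(-3)·6 + (-3)·(-8) + 0·6 - 4| / √((-3)² + (-3)² + 0²)
  = |-18 + 24 + 0 - 4| / √(9 + 9 + 0)
  = |2| / √18
  = 2 / 4.243
  ≈ 0.4714

0.4714


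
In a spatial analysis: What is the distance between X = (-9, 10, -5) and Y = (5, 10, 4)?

d = √[(x₂-x₁)² + (y₂-y₁)² + (z₂-z₁)²]
  = √[14² + 0² + 9²]
  = √[196 + 0 + 81]
  = √277
  ≈ 16.64

16.64


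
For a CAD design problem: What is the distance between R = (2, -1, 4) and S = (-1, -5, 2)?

d = √[(x₂-x₁)² + (y₂-y₁)² + (z₂-z₁)²]
  = √[(-3)² + (-4)² + (-2)²]
  = √[9 + 16 + 4]
  = √29
  ≈ 5.385

5.385


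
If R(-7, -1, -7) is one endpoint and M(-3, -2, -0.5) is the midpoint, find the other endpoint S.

S = 2M - R
  = (2·(-3) - (-7), 2·(-2) - (-1), 2·(-0.5) - (-7))
  = (-6 + 7, -4 + 1, -1 + 7)
  = (1, -3, 6)

(1, -3, 6)


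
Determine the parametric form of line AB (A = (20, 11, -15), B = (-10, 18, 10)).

Direction vector d = B - A = (-10 - 20, 18 - 11, 10 + 15) = (-30, 7, 25)
Parametric form r = A + t·d:
x = 20 - 30t, y = 11 + 7t, z = -15 + 25t

x = 20 - 30t, y = 11 + 7t, z = -15 + 25t


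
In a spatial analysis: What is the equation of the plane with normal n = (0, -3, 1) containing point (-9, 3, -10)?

The plane through P with normal n = (a, b, c) satisfies n·(r - P) = 0,
i.e. ax + by + cz = a·x₀ + b·y₀ + c·z₀.
d = 0·(-9) + (-3)·3 + 1·(-10)
  = 0 - 9 - 10
  = -19
Equation: -3y + z = -19

-3y + z = -19


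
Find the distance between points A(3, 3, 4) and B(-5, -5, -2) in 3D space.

d = √[(x₂-x₁)² + (y₂-y₁)² + (z₂-z₁)²]
  = √[(-8)² + (-8)² + (-6)²]
  = √[64 + 64 + 36]
  = √164
  ≈ 12.81

12.81


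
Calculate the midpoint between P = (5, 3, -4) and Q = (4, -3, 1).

M = ((x₁+x₂)/2, (y₁+y₂)/2, (z₁+z₂)/2)
  = ((5 + 4)/2, (3 - 3)/2, (-4 + 1)/2)
  = (9/2, 0/2, -3/2)
  = (4.5, 0, -1.5)

(4.5, 0, -1.5)


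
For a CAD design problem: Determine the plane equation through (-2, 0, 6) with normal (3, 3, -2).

The plane through P with normal n = (a, b, c) satisfies n·(r - P) = 0,
i.e. ax + by + cz = a·x₀ + b·y₀ + c·z₀.
d = 3·(-2) + 3·0 + (-2)·6
  = -6 + 0 - 12
  = -18
Equation: 3x + 3y - 2z = -18

3x + 3y - 2z = -18


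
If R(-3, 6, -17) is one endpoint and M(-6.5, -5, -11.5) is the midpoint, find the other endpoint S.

S = 2M - R
  = (2·(-6.5) - (-3), 2·(-5) - 6, 2·(-11.5) - (-17))
  = (-13 + 3, -10 - 6, -23 + 17)
  = (-10, -16, -6)

(-10, -16, -6)


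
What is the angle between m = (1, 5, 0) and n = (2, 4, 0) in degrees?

m·n = 1·2 + 5·4 + 0·0 = 2 + 20 + 0 = 22
|m| = √(1² + 5² + 0²) = √26 ≈ 5.099
|n| = √(2² + 4² + 0²) = √20 ≈ 4.472
cos θ = (m·n)/(|m||n|) = 22/(5.099·4.472) ≈ 0.9648
θ = arccos(0.9648) ≈ 15.26°

15.26°


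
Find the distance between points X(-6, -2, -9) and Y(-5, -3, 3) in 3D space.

d = √[(x₂-x₁)² + (y₂-y₁)² + (z₂-z₁)²]
  = √[1² + (-1)² + 12²]
  = √[1 + 1 + 144]
  = √146
  ≈ 12.08

12.08


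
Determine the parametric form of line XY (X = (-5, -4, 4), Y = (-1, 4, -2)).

Direction vector d = Y - X = (-1 + 5, 4 + 4, -2 - 4) = (4, 8, -6)
Parametric form r = X + t·d:
x = -5 + 4t, y = -4 + 8t, z = 4 - 6t

x = -5 + 4t, y = -4 + 8t, z = 4 - 6t


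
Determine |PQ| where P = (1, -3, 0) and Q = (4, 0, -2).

d = √[(x₂-x₁)² + (y₂-y₁)² + (z₂-z₁)²]
  = √[3² + 3² + (-2)²]
  = √[9 + 9 + 4]
  = √22
  ≈ 4.69

4.69


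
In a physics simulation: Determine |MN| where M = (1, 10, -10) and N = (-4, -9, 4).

d = √[(x₂-x₁)² + (y₂-y₁)² + (z₂-z₁)²]
  = √[(-5)² + (-19)² + 14²]
  = √[25 + 361 + 196]
  = √582
  ≈ 24.12

24.12


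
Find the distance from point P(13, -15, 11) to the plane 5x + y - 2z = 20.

distance = |a·x₀ + b·y₀ + c·z₀ - d| / √(a² + b² + c²)
  = |5·13 + 1·(-15) + (-2)·11 - 20| / √(5² + 1² + (-2)²)
  = |65 - 15 - 22 - 20| / √(25 + 1 + 4)
  = |8| / √30
  = 8 / 5.477
  ≈ 1.461

1.461


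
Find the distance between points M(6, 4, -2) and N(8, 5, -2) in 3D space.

d = √[(x₂-x₁)² + (y₂-y₁)² + (z₂-z₁)²]
  = √[2² + 1² + 0²]
  = √[4 + 1 + 0]
  = √5
  ≈ 2.236

2.236


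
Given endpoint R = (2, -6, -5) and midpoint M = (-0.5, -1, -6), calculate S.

S = 2M - R
  = (2·(-0.5) - 2, 2·(-1) - (-6), 2·(-6) - (-5))
  = (-1 - 2, -2 + 6, -12 + 5)
  = (-3, 4, -7)

(-3, 4, -7)


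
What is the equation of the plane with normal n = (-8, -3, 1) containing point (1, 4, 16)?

The plane through P with normal n = (a, b, c) satisfies n·(r - P) = 0,
i.e. ax + by + cz = a·x₀ + b·y₀ + c·z₀.
d = (-8)·1 + (-3)·4 + 1·16
  = -8 - 12 + 16
  = -4
Equation: -8x - 3y + z = -4

-8x - 3y + z = -4


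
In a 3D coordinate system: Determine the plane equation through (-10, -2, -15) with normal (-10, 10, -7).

The plane through P with normal n = (a, b, c) satisfies n·(r - P) = 0,
i.e. ax + by + cz = a·x₀ + b·y₀ + c·z₀.
d = (-10)·(-10) + 10·(-2) + (-7)·(-15)
  = 100 - 20 + 105
  = 185
Equation: -10x + 10y - 7z = 185

-10x + 10y - 7z = 185


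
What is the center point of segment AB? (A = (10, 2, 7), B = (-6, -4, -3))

M = ((x₁+x₂)/2, (y₁+y₂)/2, (z₁+z₂)/2)
  = ((10 - 6)/2, (2 - 4)/2, (7 - 3)/2)
  = (4/2, -2/2, 4/2)
  = (2, -1, 2)

(2, -1, 2)


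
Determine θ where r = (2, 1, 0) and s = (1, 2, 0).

r·s = 2·1 + 1·2 + 0·0 = 2 + 2 + 0 = 4
|r| = √(2² + 1² + 0²) = √5 ≈ 2.236
|s| = √(1² + 2² + 0²) = √5 ≈ 2.236
cos θ = (r·s)/(|r||s|) = 4/(2.236·2.236) ≈ 0.8
θ = arccos(0.8) ≈ 36.87°

36.87°


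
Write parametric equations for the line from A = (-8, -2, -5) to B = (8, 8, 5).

Direction vector d = B - A = (8 + 8, 8 + 2, 5 + 5) = (16, 10, 10)
Parametric form r = A + t·d:
x = -8 + 16t, y = -2 + 10t, z = -5 + 10t

x = -8 + 16t, y = -2 + 10t, z = -5 + 10t


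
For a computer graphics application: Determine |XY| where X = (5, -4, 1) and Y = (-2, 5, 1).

d = √[(x₂-x₁)² + (y₂-y₁)² + (z₂-z₁)²]
  = √[(-7)² + 9² + 0²]
  = √[49 + 81 + 0]
  = √130
  ≈ 11.4

11.4


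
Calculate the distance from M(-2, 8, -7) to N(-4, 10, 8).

d = √[(x₂-x₁)² + (y₂-y₁)² + (z₂-z₁)²]
  = √[(-2)² + 2² + 15²]
  = √[4 + 4 + 225]
  = √233
  ≈ 15.26

15.26


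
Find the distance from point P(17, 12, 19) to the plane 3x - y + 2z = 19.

distance = |a·x₀ + b·y₀ + c·z₀ - d| / √(a² + b² + c²)
  = |3·17 + (-1)·12 + 2·19 - 19| / √(3² + (-1)² + 2²)
  = |51 - 12 + 38 - 19| / √(9 + 1 + 4)
  = |58| / √14
  = 58 / 3.742
  ≈ 15.5

15.5


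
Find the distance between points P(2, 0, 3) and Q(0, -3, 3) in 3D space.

d = √[(x₂-x₁)² + (y₂-y₁)² + (z₂-z₁)²]
  = √[(-2)² + (-3)² + 0²]
  = √[4 + 9 + 0]
  = √13
  ≈ 3.606

3.606


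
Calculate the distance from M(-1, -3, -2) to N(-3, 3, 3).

d = √[(x₂-x₁)² + (y₂-y₁)² + (z₂-z₁)²]
  = √[(-2)² + 6² + 5²]
  = √[4 + 36 + 25]
  = √65
  ≈ 8.062

8.062


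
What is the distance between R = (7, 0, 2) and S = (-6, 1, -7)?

d = √[(x₂-x₁)² + (y₂-y₁)² + (z₂-z₁)²]
  = √[(-13)² + 1² + (-9)²]
  = √[169 + 1 + 81]
  = √251
  ≈ 15.84

15.84


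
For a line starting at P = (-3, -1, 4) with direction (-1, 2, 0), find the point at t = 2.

P(t) = P + t·d
  = (-3 + (-1)·2, -1 + 2·2, 4 + 0·2)
  = (-3 - 2, -1 + 4, 4 + 0)
  = (-5, 3, 4)

(-5, 3, 4)


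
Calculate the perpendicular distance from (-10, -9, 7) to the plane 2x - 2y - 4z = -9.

distance = |a·x₀ + b·y₀ + c·z₀ - d| / √(a² + b² + c²)
  = |2·(-10) + (-2)·(-9) + (-4)·7 - (-9)| / √(2² + (-2)² + (-4)²)
  = |-20 + 18 - 28 + 9| / √(4 + 4 + 16)
  = |-21| / √24
  = 21 / 4.899
  ≈ 4.287

4.287


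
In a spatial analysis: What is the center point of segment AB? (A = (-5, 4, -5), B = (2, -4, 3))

M = ((x₁+x₂)/2, (y₁+y₂)/2, (z₁+z₂)/2)
  = ((-5 + 2)/2, (4 - 4)/2, (-5 + 3)/2)
  = (-3/2, 0/2, -2/2)
  = (-1.5, 0, -1)

(-1.5, 0, -1)


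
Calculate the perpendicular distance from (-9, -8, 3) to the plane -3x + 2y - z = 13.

distance = |a·x₀ + b·y₀ + c·z₀ - d| / √(a² + b² + c²)
  = |(-3)·(-9) + 2·(-8) + (-1)·3 - 13| / √((-3)² + 2² + (-1)²)
  = |27 - 16 - 3 - 13| / √(9 + 4 + 1)
  = |-5| / √14
  = 5 / 3.742
  ≈ 1.336

1.336


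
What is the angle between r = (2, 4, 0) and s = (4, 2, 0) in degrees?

r·s = 2·4 + 4·2 + 0·0 = 8 + 8 + 0 = 16
|r| = √(2² + 4² + 0²) = √20 ≈ 4.472
|s| = √(4² + 2² + 0²) = √20 ≈ 4.472
cos θ = (r·s)/(|r||s|) = 16/(4.472·4.472) ≈ 0.8
θ = arccos(0.8) ≈ 36.87°

36.87°


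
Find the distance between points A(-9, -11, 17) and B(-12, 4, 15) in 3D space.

d = √[(x₂-x₁)² + (y₂-y₁)² + (z₂-z₁)²]
  = √[(-3)² + 15² + (-2)²]
  = √[9 + 225 + 4]
  = √238
  ≈ 15.43

15.43


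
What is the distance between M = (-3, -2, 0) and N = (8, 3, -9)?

d = √[(x₂-x₁)² + (y₂-y₁)² + (z₂-z₁)²]
  = √[11² + 5² + (-9)²]
  = √[121 + 25 + 81]
  = √227
  ≈ 15.07

15.07


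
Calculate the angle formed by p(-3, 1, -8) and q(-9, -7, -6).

p·q = (-3)·(-9) + 1·(-7) + (-8)·(-6) = 27 - 7 + 48 = 68
|p| = √((-3)² + 1² + (-8)²) = √74 ≈ 8.602
|q| = √((-9)² + (-7)² + (-6)²) = √166 ≈ 12.88
cos θ = (p·q)/(|p||q|) = 68/(8.602·12.88) ≈ 0.6135
θ = arccos(0.6135) ≈ 52.15°

52.15°


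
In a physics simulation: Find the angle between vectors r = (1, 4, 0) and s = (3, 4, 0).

r·s = 1·3 + 4·4 + 0·0 = 3 + 16 + 0 = 19
|r| = √(1² + 4² + 0²) = √17 ≈ 4.123
|s| = √(3² + 4² + 0²) = √25 ≈ 5
cos θ = (r·s)/(|r||s|) = 19/(4.123·5) ≈ 0.9216
θ = arccos(0.9216) ≈ 22.83°

22.83°


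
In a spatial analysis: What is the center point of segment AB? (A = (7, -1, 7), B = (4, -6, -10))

M = ((x₁+x₂)/2, (y₁+y₂)/2, (z₁+z₂)/2)
  = ((7 + 4)/2, (-1 - 6)/2, (7 - 10)/2)
  = (11/2, -7/2, -3/2)
  = (5.5, -3.5, -1.5)

(5.5, -3.5, -1.5)


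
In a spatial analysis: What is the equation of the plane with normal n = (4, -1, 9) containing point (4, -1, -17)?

The plane through P with normal n = (a, b, c) satisfies n·(r - P) = 0,
i.e. ax + by + cz = a·x₀ + b·y₀ + c·z₀.
d = 4·4 + (-1)·(-1) + 9·(-17)
  = 16 + 1 - 153
  = -136
Equation: 4x - y + 9z = -136

4x - y + 9z = -136


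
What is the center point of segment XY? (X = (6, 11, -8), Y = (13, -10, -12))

M = ((x₁+x₂)/2, (y₁+y₂)/2, (z₁+z₂)/2)
  = ((6 + 13)/2, (11 - 10)/2, (-8 - 12)/2)
  = (19/2, 1/2, -20/2)
  = (9.5, 0.5, -10)

(9.5, 0.5, -10)


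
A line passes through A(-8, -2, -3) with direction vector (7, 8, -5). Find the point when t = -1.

P(t) = A + t·d
  = (-8 + 7·(-1), -2 + 8·(-1), -3 + (-5)·(-1))
  = (-8 - 7, -2 - 8, -3 + 5)
  = (-15, -10, 2)

(-15, -10, 2)


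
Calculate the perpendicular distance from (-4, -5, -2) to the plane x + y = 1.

distance = |a·x₀ + b·y₀ + c·z₀ - d| / √(a² + b² + c²)
  = |1·(-4) + 1·(-5) + 0·(-2) - 1| / √(1² + 1² + 0²)
  = |-4 - 5 + 0 - 1| / √(1 + 1 + 0)
  = |-10| / √2
  = 10 / 1.414
  ≈ 7.071

7.071


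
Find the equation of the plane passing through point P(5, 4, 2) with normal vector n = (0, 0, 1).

The plane through P with normal n = (a, b, c) satisfies n·(r - P) = 0,
i.e. ax + by + cz = a·x₀ + b·y₀ + c·z₀.
d = 0·5 + 0·4 + 1·2
  = 0 + 0 + 2
  = 2
Equation: z = 2

z = 2


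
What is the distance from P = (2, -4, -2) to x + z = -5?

distance = |a·x₀ + b·y₀ + c·z₀ - d| / √(a² + b² + c²)
  = |1·2 + 0·(-4) + 1·(-2) - (-5)| / √(1² + 0² + 1²)
  = |2 + 0 - 2 + 5| / √(1 + 0 + 1)
  = |5| / √2
  = 5 / 1.414
  ≈ 3.536

3.536


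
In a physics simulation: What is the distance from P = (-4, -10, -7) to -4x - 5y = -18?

distance = |a·x₀ + b·y₀ + c·z₀ - d| / √(a² + b² + c²)
  = |(-4)·(-4) + (-5)·(-10) + 0·(-7) - (-18)| / √((-4)² + (-5)² + 0²)
  = |16 + 50 + 0 + 18| / √(16 + 25 + 0)
  = |84| / √41
  = 84 / 6.403
  ≈ 13.12

13.12


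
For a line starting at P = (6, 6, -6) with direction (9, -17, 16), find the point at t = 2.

P(t) = P + t·d
  = (6 + 9·2, 6 + (-17)·2, -6 + 16·2)
  = (6 + 18, 6 - 34, -6 + 32)
  = (24, -28, 26)

(24, -28, 26)


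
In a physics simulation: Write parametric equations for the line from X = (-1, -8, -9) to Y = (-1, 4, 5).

Direction vector d = Y - X = (-1 + 1, 4 + 8, 5 + 9) = (0, 12, 14)
Parametric form r = X + t·d:
x = -1, y = -8 + 12t, z = -9 + 14t

x = -1, y = -8 + 12t, z = -9 + 14t


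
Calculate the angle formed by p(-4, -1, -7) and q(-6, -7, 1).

p·q = (-4)·(-6) + (-1)·(-7) + (-7)·1 = 24 + 7 - 7 = 24
|p| = √((-4)² + (-1)² + (-7)²) = √66 ≈ 8.124
|q| = √((-6)² + (-7)² + 1²) = √86 ≈ 9.274
cos θ = (p·q)/(|p||q|) = 24/(8.124·9.274) ≈ 0.3186
θ = arccos(0.3186) ≈ 71.42°

71.42°


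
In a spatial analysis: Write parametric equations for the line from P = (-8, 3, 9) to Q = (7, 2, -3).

Direction vector d = Q - P = (7 + 8, 2 - 3, -3 - 9) = (15, -1, -12)
Parametric form r = P + t·d:
x = -8 + 15t, y = 3 - t, z = 9 - 12t

x = -8 + 15t, y = 3 - t, z = 9 - 12t


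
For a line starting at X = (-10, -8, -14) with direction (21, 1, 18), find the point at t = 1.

P(t) = X + t·d
  = (-10 + 21·1, -8 + 1·1, -14 + 18·1)
  = (-10 + 21, -8 + 1, -14 + 18)
  = (11, -7, 4)

(11, -7, 4)


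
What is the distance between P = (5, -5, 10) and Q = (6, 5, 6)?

d = √[(x₂-x₁)² + (y₂-y₁)² + (z₂-z₁)²]
  = √[1² + 10² + (-4)²]
  = √[1 + 100 + 16]
  = √117
  ≈ 10.82

10.82


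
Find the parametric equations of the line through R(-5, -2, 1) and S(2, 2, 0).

Direction vector d = S - R = (2 + 5, 2 + 2, 0 - 1) = (7, 4, -1)
Parametric form r = R + t·d:
x = -5 + 7t, y = -2 + 4t, z = 1 - t

x = -5 + 7t, y = -2 + 4t, z = 1 - t


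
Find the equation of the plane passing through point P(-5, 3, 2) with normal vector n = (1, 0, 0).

The plane through P with normal n = (a, b, c) satisfies n·(r - P) = 0,
i.e. ax + by + cz = a·x₀ + b·y₀ + c·z₀.
d = 1·(-5) + 0·3 + 0·2
  = -5 + 0 + 0
  = -5
Equation: x = -5

x = -5


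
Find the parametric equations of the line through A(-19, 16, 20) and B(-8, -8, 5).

Direction vector d = B - A = (-8 + 19, -8 - 16, 5 - 20) = (11, -24, -15)
Parametric form r = A + t·d:
x = -19 + 11t, y = 16 - 24t, z = 20 - 15t

x = -19 + 11t, y = 16 - 24t, z = 20 - 15t


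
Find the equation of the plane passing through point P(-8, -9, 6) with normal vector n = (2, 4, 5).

The plane through P with normal n = (a, b, c) satisfies n·(r - P) = 0,
i.e. ax + by + cz = a·x₀ + b·y₀ + c·z₀.
d = 2·(-8) + 4·(-9) + 5·6
  = -16 - 36 + 30
  = -22
Equation: 2x + 4y + 5z = -22

2x + 4y + 5z = -22


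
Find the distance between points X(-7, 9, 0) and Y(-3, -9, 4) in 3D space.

d = √[(x₂-x₁)² + (y₂-y₁)² + (z₂-z₁)²]
  = √[4² + (-18)² + 4²]
  = √[16 + 324 + 16]
  = √356
  ≈ 18.87

18.87


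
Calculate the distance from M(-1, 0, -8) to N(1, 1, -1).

d = √[(x₂-x₁)² + (y₂-y₁)² + (z₂-z₁)²]
  = √[2² + 1² + 7²]
  = √[4 + 1 + 49]
  = √54
  ≈ 7.348

7.348


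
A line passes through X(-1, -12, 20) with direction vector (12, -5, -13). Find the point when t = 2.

P(t) = X + t·d
  = (-1 + 12·2, -12 + (-5)·2, 20 + (-13)·2)
  = (-1 + 24, -12 - 10, 20 - 26)
  = (23, -22, -6)

(23, -22, -6)


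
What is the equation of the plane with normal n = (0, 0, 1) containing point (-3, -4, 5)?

The plane through P with normal n = (a, b, c) satisfies n·(r - P) = 0,
i.e. ax + by + cz = a·x₀ + b·y₀ + c·z₀.
d = 0·(-3) + 0·(-4) + 1·5
  = 0 + 0 + 5
  = 5
Equation: z = 5

z = 5


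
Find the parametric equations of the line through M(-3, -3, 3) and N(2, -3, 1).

Direction vector d = N - M = (2 + 3, -3 + 3, 1 - 3) = (5, 0, -2)
Parametric form r = M + t·d:
x = -3 + 5t, y = -3, z = 3 - 2t

x = -3 + 5t, y = -3, z = 3 - 2t


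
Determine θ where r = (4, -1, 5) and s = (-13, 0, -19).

r·s = 4·(-13) + (-1)·0 + 5·(-19) = -52 + 0 - 95 = -147
|r| = √(4² + (-1)² + 5²) = √42 ≈ 6.481
|s| = √((-13)² + 0² + (-19)²) = √530 ≈ 23.02
cos θ = (r·s)/(|r||s|) = -147/(6.481·23.02) ≈ -0.9853
θ = arccos(-0.9853) ≈ 170.2°

170.2°


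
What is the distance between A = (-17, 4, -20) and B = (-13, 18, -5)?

d = √[(x₂-x₁)² + (y₂-y₁)² + (z₂-z₁)²]
  = √[4² + 14² + 15²]
  = √[16 + 196 + 225]
  = √437
  ≈ 20.9

20.9


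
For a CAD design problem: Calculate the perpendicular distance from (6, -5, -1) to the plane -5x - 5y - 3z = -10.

distance = |a·x₀ + b·y₀ + c·z₀ - d| / √(a² + b² + c²)
  = |(-5)·6 + (-5)·(-5) + (-3)·(-1) - (-10)| / √((-5)² + (-5)² + (-3)²)
  = |-30 + 25 + 3 + 10| / √(25 + 25 + 9)
  = |8| / √59
  = 8 / 7.681
  ≈ 1.042

1.042


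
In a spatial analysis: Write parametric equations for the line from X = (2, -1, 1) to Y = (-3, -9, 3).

Direction vector d = Y - X = (-3 - 2, -9 + 1, 3 - 1) = (-5, -8, 2)
Parametric form r = X + t·d:
x = 2 - 5t, y = -1 - 8t, z = 1 + 2t

x = 2 - 5t, y = -1 - 8t, z = 1 + 2t


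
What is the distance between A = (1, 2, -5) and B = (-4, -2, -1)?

d = √[(x₂-x₁)² + (y₂-y₁)² + (z₂-z₁)²]
  = √[(-5)² + (-4)² + 4²]
  = √[25 + 16 + 16]
  = √57
  ≈ 7.55

7.55


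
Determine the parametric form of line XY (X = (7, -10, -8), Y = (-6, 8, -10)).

Direction vector d = Y - X = (-6 - 7, 8 + 10, -10 + 8) = (-13, 18, -2)
Parametric form r = X + t·d:
x = 7 - 13t, y = -10 + 18t, z = -8 - 2t

x = 7 - 13t, y = -10 + 18t, z = -8 - 2t


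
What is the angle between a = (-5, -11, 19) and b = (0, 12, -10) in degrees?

a·b = (-5)·0 + (-11)·12 + 19·(-10) = 0 - 132 - 190 = -322
|a| = √((-5)² + (-11)² + 19²) = √507 ≈ 22.52
|b| = √(0² + 12² + (-10)²) = √244 ≈ 15.62
cos θ = (a·b)/(|a||b|) = -322/(22.52·15.62) ≈ -0.9155
θ = arccos(-0.9155) ≈ 156.3°

156.3°


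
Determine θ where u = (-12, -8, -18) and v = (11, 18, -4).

u·v = (-12)·11 + (-8)·18 + (-18)·(-4) = -132 - 144 + 72 = -204
|u| = √((-12)² + (-8)² + (-18)²) = √532 ≈ 23.07
|v| = √(11² + 18² + (-4)²) = √461 ≈ 21.47
cos θ = (u·v)/(|u||v|) = -204/(23.07·21.47) ≈ -0.4119
θ = arccos(-0.4119) ≈ 114.3°

114.3°


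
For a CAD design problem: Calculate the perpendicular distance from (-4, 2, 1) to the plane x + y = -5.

distance = |a·x₀ + b·y₀ + c·z₀ - d| / √(a² + b² + c²)
  = |1·(-4) + 1·2 + 0·1 - (-5)| / √(1² + 1² + 0²)
  = |-4 + 2 + 0 + 5| / √(1 + 1 + 0)
  = |3| / √2
  = 3 / 1.414
  ≈ 2.121

2.121


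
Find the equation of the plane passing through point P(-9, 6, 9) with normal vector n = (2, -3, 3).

The plane through P with normal n = (a, b, c) satisfies n·(r - P) = 0,
i.e. ax + by + cz = a·x₀ + b·y₀ + c·z₀.
d = 2·(-9) + (-3)·6 + 3·9
  = -18 - 18 + 27
  = -9
Equation: 2x - 3y + 3z = -9

2x - 3y + 3z = -9


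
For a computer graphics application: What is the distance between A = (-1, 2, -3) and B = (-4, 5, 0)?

d = √[(x₂-x₁)² + (y₂-y₁)² + (z₂-z₁)²]
  = √[(-3)² + 3² + 3²]
  = √[9 + 9 + 9]
  = √27
  ≈ 5.196

5.196


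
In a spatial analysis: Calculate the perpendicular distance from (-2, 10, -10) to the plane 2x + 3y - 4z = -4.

distance = |a·x₀ + b·y₀ + c·z₀ - d| / √(a² + b² + c²)
  = |2·(-2) + 3·10 + (-4)·(-10) - (-4)| / √(2² + 3² + (-4)²)
  = |-4 + 30 + 40 + 4| / √(4 + 9 + 16)
  = |70| / √29
  = 70 / 5.385
  ≈ 13

13


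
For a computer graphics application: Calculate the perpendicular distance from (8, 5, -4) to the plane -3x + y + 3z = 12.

distance = |a·x₀ + b·y₀ + c·z₀ - d| / √(a² + b² + c²)
  = |(-3)·8 + 1·5 + 3·(-4) - 12| / √((-3)² + 1² + 3²)
  = |-24 + 5 - 12 - 12| / √(9 + 1 + 9)
  = |-43| / √19
  = 43 / 4.359
  ≈ 9.865

9.865


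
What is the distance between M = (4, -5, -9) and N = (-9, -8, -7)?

d = √[(x₂-x₁)² + (y₂-y₁)² + (z₂-z₁)²]
  = √[(-13)² + (-3)² + 2²]
  = √[169 + 9 + 4]
  = √182
  ≈ 13.49

13.49


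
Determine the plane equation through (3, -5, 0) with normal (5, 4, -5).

The plane through P with normal n = (a, b, c) satisfies n·(r - P) = 0,
i.e. ax + by + cz = a·x₀ + b·y₀ + c·z₀.
d = 5·3 + 4·(-5) + (-5)·0
  = 15 - 20 + 0
  = -5
Equation: 5x + 4y - 5z = -5

5x + 4y - 5z = -5


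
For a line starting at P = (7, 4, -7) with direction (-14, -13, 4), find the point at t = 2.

P(t) = P + t·d
  = (7 + (-14)·2, 4 + (-13)·2, -7 + 4·2)
  = (7 - 28, 4 - 26, -7 + 8)
  = (-21, -22, 1)

(-21, -22, 1)


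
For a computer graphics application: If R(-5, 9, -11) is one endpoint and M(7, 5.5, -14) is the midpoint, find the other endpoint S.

S = 2M - R
  = (2·7 - (-5), 2·5.5 - 9, 2·(-14) - (-11))
  = (14 + 5, 11 - 9, -28 + 11)
  = (19, 2, -17)

(19, 2, -17)


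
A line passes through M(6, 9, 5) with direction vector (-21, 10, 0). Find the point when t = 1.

P(t) = M + t·d
  = (6 + (-21)·1, 9 + 10·1, 5 + 0·1)
  = (6 - 21, 9 + 10, 5 + 0)
  = (-15, 19, 5)

(-15, 19, 5)


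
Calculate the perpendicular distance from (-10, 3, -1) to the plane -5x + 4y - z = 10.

distance = |a·x₀ + b·y₀ + c·z₀ - d| / √(a² + b² + c²)
  = |(-5)·(-10) + 4·3 + (-1)·(-1) - 10| / √((-5)² + 4² + (-1)²)
  = |50 + 12 + 1 - 10| / √(25 + 16 + 1)
  = |53| / √42
  = 53 / 6.481
  ≈ 8.178

8.178


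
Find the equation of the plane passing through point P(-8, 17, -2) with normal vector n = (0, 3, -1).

The plane through P with normal n = (a, b, c) satisfies n·(r - P) = 0,
i.e. ax + by + cz = a·x₀ + b·y₀ + c·z₀.
d = 0·(-8) + 3·17 + (-1)·(-2)
  = 0 + 51 + 2
  = 53
Equation: 3y - z = 53

3y - z = 53


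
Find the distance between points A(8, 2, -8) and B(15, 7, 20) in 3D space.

d = √[(x₂-x₁)² + (y₂-y₁)² + (z₂-z₁)²]
  = √[7² + 5² + 28²]
  = √[49 + 25 + 784]
  = √858
  ≈ 29.29

29.29


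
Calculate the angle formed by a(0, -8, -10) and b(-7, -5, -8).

a·b = 0·(-7) + (-8)·(-5) + (-10)·(-8) = 0 + 40 + 80 = 120
|a| = √(0² + (-8)² + (-10)²) = √164 ≈ 12.81
|b| = √((-7)² + (-5)² + (-8)²) = √138 ≈ 11.75
cos θ = (a·b)/(|a||b|) = 120/(12.81·11.75) ≈ 0.7977
θ = arccos(0.7977) ≈ 37.09°

37.09°


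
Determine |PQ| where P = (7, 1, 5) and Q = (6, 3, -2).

d = √[(x₂-x₁)² + (y₂-y₁)² + (z₂-z₁)²]
  = √[(-1)² + 2² + (-7)²]
  = √[1 + 4 + 49]
  = √54
  ≈ 7.348

7.348


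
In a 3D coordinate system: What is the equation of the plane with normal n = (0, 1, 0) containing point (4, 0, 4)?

The plane through P with normal n = (a, b, c) satisfies n·(r - P) = 0,
i.e. ax + by + cz = a·x₀ + b·y₀ + c·z₀.
d = 0·4 + 1·0 + 0·4
  = 0 + 0 + 0
  = 0
Equation: y = 0

y = 0


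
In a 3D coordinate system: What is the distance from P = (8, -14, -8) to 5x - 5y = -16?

distance = |a·x₀ + b·y₀ + c·z₀ - d| / √(a² + b² + c²)
  = |5·8 + (-5)·(-14) + 0·(-8) - (-16)| / √(5² + (-5)² + 0²)
  = |40 + 70 + 0 + 16| / √(25 + 25 + 0)
  = |126| / √50
  = 126 / 7.071
  ≈ 17.82

17.82


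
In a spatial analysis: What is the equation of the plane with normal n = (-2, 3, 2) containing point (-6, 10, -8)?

The plane through P with normal n = (a, b, c) satisfies n·(r - P) = 0,
i.e. ax + by + cz = a·x₀ + b·y₀ + c·z₀.
d = (-2)·(-6) + 3·10 + 2·(-8)
  = 12 + 30 - 16
  = 26
Equation: -2x + 3y + 2z = 26

-2x + 3y + 2z = 26


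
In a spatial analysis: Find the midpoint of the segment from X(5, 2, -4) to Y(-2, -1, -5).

M = ((x₁+x₂)/2, (y₁+y₂)/2, (z₁+z₂)/2)
  = ((5 - 2)/2, (2 - 1)/2, (-4 - 5)/2)
  = (3/2, 1/2, -9/2)
  = (1.5, 0.5, -4.5)

(1.5, 0.5, -4.5)


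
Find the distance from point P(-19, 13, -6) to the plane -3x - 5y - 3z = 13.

distance = |a·x₀ + b·y₀ + c·z₀ - d| / √(a² + b² + c²)
  = |(-3)·(-19) + (-5)·13 + (-3)·(-6) - 13| / √((-3)² + (-5)² + (-3)²)
  = |57 - 65 + 18 - 13| / √(9 + 25 + 9)
  = |-3| / √43
  = 3 / 6.557
  ≈ 0.4575

0.4575


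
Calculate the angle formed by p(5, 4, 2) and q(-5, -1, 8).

p·q = 5·(-5) + 4·(-1) + 2·8 = -25 - 4 + 16 = -13
|p| = √(5² + 4² + 2²) = √45 ≈ 6.708
|q| = √((-5)² + (-1)² + 8²) = √90 ≈ 9.487
cos θ = (p·q)/(|p||q|) = -13/(6.708·9.487) ≈ -0.2043
θ = arccos(-0.2043) ≈ 101.8°

101.8°


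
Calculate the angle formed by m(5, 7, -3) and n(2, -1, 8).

m·n = 5·2 + 7·(-1) + (-3)·8 = 10 - 7 - 24 = -21
|m| = √(5² + 7² + (-3)²) = √83 ≈ 9.11
|n| = √(2² + (-1)² + 8²) = √69 ≈ 8.307
cos θ = (m·n)/(|m||n|) = -21/(9.11·8.307) ≈ -0.2775
θ = arccos(-0.2775) ≈ 106.1°

106.1°


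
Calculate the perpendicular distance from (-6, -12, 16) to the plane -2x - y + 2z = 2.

distance = |a·x₀ + b·y₀ + c·z₀ - d| / √(a² + b² + c²)
  = |(-2)·(-6) + (-1)·(-12) + 2·16 - 2| / √((-2)² + (-1)² + 2²)
  = |12 + 12 + 32 - 2| / √(4 + 1 + 4)
  = |54| / √9
  = 54 / 3
  ≈ 18

18


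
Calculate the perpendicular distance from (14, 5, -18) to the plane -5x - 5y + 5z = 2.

distance = |a·x₀ + b·y₀ + c·z₀ - d| / √(a² + b² + c²)
  = |(-5)·14 + (-5)·5 + 5·(-18) - 2| / √((-5)² + (-5)² + 5²)
  = |-70 - 25 - 90 - 2| / √(25 + 25 + 25)
  = |-187| / √75
  = 187 / 8.66
  ≈ 21.59

21.59


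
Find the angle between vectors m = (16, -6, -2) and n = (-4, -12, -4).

m·n = 16·(-4) + (-6)·(-12) + (-2)·(-4) = -64 + 72 + 8 = 16
|m| = √(16² + (-6)² + (-2)²) = √296 ≈ 17.2
|n| = √((-4)² + (-12)² + (-4)²) = √176 ≈ 13.27
cos θ = (m·n)/(|m||n|) = 16/(17.2·13.27) ≈ 0.0701
θ = arccos(0.0701) ≈ 85.98°

85.98°


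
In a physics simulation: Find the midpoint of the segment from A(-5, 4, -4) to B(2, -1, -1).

M = ((x₁+x₂)/2, (y₁+y₂)/2, (z₁+z₂)/2)
  = ((-5 + 2)/2, (4 - 1)/2, (-4 - 1)/2)
  = (-3/2, 3/2, -5/2)
  = (-1.5, 1.5, -2.5)

(-1.5, 1.5, -2.5)


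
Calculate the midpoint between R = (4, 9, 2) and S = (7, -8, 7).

M = ((x₁+x₂)/2, (y₁+y₂)/2, (z₁+z₂)/2)
  = ((4 + 7)/2, (9 - 8)/2, (2 + 7)/2)
  = (11/2, 1/2, 9/2)
  = (5.5, 0.5, 4.5)

(5.5, 0.5, 4.5)


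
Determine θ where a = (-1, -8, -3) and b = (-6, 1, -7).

a·b = (-1)·(-6) + (-8)·1 + (-3)·(-7) = 6 - 8 + 21 = 19
|a| = √((-1)² + (-8)² + (-3)²) = √74 ≈ 8.602
|b| = √((-6)² + 1² + (-7)²) = √86 ≈ 9.274
cos θ = (a·b)/(|a||b|) = 19/(8.602·9.274) ≈ 0.2382
θ = arccos(0.2382) ≈ 76.22°

76.22°


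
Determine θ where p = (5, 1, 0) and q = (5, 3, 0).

p·q = 5·5 + 1·3 + 0·0 = 25 + 3 + 0 = 28
|p| = √(5² + 1² + 0²) = √26 ≈ 5.099
|q| = √(5² + 3² + 0²) = √34 ≈ 5.831
cos θ = (p·q)/(|p||q|) = 28/(5.099·5.831) ≈ 0.9417
θ = arccos(0.9417) ≈ 19.65°

19.65°


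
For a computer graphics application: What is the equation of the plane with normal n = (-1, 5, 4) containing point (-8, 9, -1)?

The plane through P with normal n = (a, b, c) satisfies n·(r - P) = 0,
i.e. ax + by + cz = a·x₀ + b·y₀ + c·z₀.
d = (-1)·(-8) + 5·9 + 4·(-1)
  = 8 + 45 - 4
  = 49
Equation: -x + 5y + 4z = 49

-x + 5y + 4z = 49


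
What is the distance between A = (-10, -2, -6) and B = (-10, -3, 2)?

d = √[(x₂-x₁)² + (y₂-y₁)² + (z₂-z₁)²]
  = √[0² + (-1)² + 8²]
  = √[0 + 1 + 64]
  = √65
  ≈ 8.062

8.062


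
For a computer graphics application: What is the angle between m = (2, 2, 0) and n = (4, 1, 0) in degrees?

m·n = 2·4 + 2·1 + 0·0 = 8 + 2 + 0 = 10
|m| = √(2² + 2² + 0²) = √8 ≈ 2.828
|n| = √(4² + 1² + 0²) = √17 ≈ 4.123
cos θ = (m·n)/(|m||n|) = 10/(2.828·4.123) ≈ 0.8575
θ = arccos(0.8575) ≈ 30.96°

30.96°


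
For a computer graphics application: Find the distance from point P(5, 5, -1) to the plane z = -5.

distance = |a·x₀ + b·y₀ + c·z₀ - d| / √(a² + b² + c²)
  = |0·5 + 0·5 + 1·(-1) - (-5)| / √(0² + 0² + 1²)
  = |0 + 0 - 1 + 5| / √(0 + 0 + 1)
  = |4| / √1
  = 4 / 1
  ≈ 4

4
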